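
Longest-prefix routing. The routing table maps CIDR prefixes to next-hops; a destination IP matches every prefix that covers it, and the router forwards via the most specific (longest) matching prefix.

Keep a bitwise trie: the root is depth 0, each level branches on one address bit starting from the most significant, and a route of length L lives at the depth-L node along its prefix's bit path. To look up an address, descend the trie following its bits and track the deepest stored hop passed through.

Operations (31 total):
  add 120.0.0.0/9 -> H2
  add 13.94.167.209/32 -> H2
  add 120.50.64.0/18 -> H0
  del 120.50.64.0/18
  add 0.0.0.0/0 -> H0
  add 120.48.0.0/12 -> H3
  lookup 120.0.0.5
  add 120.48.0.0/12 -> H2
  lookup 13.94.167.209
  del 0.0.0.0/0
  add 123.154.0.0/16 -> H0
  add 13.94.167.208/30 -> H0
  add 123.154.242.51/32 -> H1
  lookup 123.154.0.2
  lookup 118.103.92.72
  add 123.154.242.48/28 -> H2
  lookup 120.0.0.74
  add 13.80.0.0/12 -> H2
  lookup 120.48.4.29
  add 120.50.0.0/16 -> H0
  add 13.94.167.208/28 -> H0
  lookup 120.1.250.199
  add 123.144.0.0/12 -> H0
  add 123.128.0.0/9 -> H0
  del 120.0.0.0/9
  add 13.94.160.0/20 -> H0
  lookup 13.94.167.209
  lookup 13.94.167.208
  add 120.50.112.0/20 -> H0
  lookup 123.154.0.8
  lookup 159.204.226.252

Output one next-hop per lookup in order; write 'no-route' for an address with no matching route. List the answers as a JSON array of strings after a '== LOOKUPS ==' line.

Process each operation:
  + 120.0.0.0/9 (H2) depth=9
  + 13.94.167.209/32 (H2) depth=32
  + 120.50.64.0/18 (H0) depth=18
  - 120.50.64.0/18 clear@18
  + 0.0.0.0/0 (H0) depth=0
  + 120.48.0.0/12 (H3) depth=12
  Q 120.0.0.5: descend 0111100000 ; hops seen [H0,H2] ; pick H2
  + 120.48.0.0/12 (H2) depth=12
  Q 13.94.167.209: descend 00001101010111101010011111010001 ; hops seen [H0,H2] ; pick H2
  - 0.0.0.0/0 clear@0
  + 123.154.0.0/16 (H0) depth=16
  + 13.94.167.208/30 (H0) depth=30
  + 123.154.242.51/32 (H1) depth=32
  Q 123.154.0.2: descend 0111101110011010 ; hops seen [H0] ; pick H0
  Q 118.103.92.72: descend 0111 ; hops seen [∅] ; pick no-route
  + 123.154.242.48/28 (H2) depth=28
  Q 120.0.0.74: descend 0111100000 ; hops seen [H2] ; pick H2
  + 13.80.0.0/12 (H2) depth=12
  Q 120.48.4.29: descend 01111000001100 ; hops seen [H2,H2] ; pick H2
  + 120.50.0.0/16 (H0) depth=16
  + 13.94.167.208/28 (H0) depth=28
  Q 120.1.250.199: descend 0111100000 ; hops seen [H2] ; pick H2
  + 123.144.0.0/12 (H0) depth=12
  + 123.128.0.0/9 (H0) depth=9
  - 120.0.0.0/9 clear@9
  + 13.94.160.0/20 (H0) depth=20
  Q 13.94.167.209: descend 00001101010111101010011111010001 ; hops seen [H2,H0,H0,H0,H2] ; pick H2
  Q 13.94.167.208: descend 0000110101011110101001111101000 ; hops seen [H2,H0,H0,H0] ; pick H0
  + 120.50.112.0/20 (H0) depth=20
  Q 123.154.0.8: descend 0111101110011010 ; hops seen [H0,H0,H0] ; pick H0
  Q 159.204.226.252: descend ε ; hops seen [∅] ; pick no-route

== LOOKUPS ==
["H2","H2","H0","no-route","H2","H2","H2","H2","H0","H0","no-route"]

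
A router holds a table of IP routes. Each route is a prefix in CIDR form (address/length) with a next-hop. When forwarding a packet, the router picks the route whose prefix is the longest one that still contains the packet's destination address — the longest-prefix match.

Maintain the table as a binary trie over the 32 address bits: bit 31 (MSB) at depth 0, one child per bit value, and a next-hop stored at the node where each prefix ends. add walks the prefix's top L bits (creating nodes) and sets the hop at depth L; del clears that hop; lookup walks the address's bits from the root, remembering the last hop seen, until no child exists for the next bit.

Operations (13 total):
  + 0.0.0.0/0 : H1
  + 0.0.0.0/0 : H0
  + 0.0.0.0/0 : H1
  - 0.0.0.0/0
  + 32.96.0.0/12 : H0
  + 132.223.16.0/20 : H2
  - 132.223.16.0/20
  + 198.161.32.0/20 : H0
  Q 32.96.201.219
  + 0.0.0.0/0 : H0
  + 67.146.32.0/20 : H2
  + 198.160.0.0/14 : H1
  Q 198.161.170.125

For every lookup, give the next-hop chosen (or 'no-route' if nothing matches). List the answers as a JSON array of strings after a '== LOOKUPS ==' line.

Trace:
  + 0.0.0.0/0 (H1) depth=0
  + 0.0.0.0/0 (H0) depth=0
  + 0.0.0.0/0 (H1) depth=0
  del 0.0.0.0/0 (clear depth 0)
  + 32.96.0.0/12 (H0) depth=12
  + 132.223.16.0/20 (H2) depth=20
  del 132.223.16.0/20 (clear depth 20)
  + 198.161.32.0/20 (H0) depth=20
  lookup 32.96.201.219: bits 001000000110 walk d0:-→d1:-→d2:-→d3:-→d4:-→d5:-→d6:-→d7:-→d8:-→d9:-→d10:-→d11:-→d12:H0 -> H0
  + 0.0.0.0/0 (H0) depth=0
  + 67.146.32.0/20 (H2) depth=20
  + 198.160.0.0/14 (H1) depth=14
  lookup 198.161.170.125: bits 1100011010100001 walk d0:H0→d1:-→d2:-→d3:-→d4:-→d5:-→d6:-→d7:-→d8:-→d9:-→d10:-→d11:-→d12:-→d13:-→d14:H1→d15:-→d16:- -> H1

== LOOKUPS ==
["H0","H1"]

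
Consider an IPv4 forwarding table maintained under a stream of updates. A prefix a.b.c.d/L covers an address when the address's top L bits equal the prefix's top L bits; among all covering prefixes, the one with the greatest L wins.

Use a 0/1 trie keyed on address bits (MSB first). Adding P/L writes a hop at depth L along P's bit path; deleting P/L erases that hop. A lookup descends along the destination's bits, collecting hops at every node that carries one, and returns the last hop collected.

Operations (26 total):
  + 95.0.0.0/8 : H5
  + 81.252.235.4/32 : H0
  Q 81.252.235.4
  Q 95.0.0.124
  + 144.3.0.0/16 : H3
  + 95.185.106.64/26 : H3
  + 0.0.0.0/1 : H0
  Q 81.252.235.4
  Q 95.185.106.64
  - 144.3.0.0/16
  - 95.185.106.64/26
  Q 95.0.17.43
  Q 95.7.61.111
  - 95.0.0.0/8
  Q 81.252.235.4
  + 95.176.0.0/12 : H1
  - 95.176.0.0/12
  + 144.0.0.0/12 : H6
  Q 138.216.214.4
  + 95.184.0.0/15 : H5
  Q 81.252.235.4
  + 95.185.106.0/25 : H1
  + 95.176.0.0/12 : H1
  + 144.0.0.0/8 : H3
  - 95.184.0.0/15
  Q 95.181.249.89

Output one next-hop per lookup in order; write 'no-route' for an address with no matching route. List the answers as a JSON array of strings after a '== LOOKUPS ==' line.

Apply in order:
  + 95.0.0.0/8 (H5) depth=8
  + 81.252.235.4/32 (H0) depth=32
  ? 81.252.235.4  path d0:-→d1:-→d2:-→d3:-→d4:-→d5:-→d6:-→d7:-→d8:-→d9:-→d10:-→d11:-→d12:-→d13:-→d14:-→d15:-→d16:-→d17:-→d18:-→d19:-→d20:-→d21:-→d22:-→d23:-→d24:-→d25:-→d26:-→d27:-→d28:-→d29:-→d30:-→d31:-→d32:H0  best=H0
  ? 95.0.0.124  path d0:-→d1:-→d2:-→d3:-→d4:-→d5:-→d6:-→d7:-→d8:H5  best=H5
  + 144.3.0.0/16 (H3) depth=16
  + 95.185.106.64/26 (H3) depth=26
  + 0.0.0.0/1 (H0) depth=1
  ? 81.252.235.4  path d0:-→d1:H0→d2:-→d3:-→d4:-→d5:-→d6:-→d7:-→d8:-→d9:-→d10:-→d11:-→d12:-→d13:-→d14:-→d15:-→d16:-→d17:-→d18:-→d19:-→d20:-→d21:-→d22:-→d23:-→d24:-→d25:-→d26:-→d27:-→d28:-→d29:-→d30:-→d31:-→d32:H0  best=H0
  ? 95.185.106.64  path d0:-→d1:H0→d2:-→d3:-→d4:-→d5:-→d6:-→d7:-→d8:H5→d9:-→d10:-→d11:-→d12:-→d13:-→d14:-→d15:-→d16:-→d17:-→d18:-→d19:-→d20:-→d21:-→d22:-→d23:-→d24:-→d25:-→d26:H3  best=H3
  - 144.3.0.0/16 clear@16
  - 95.185.106.64/26 clear@26
  ? 95.0.17.43  path d0:-→d1:H0→d2:-→d3:-→d4:-→d5:-→d6:-→d7:-→d8:H5  best=H5
  ? 95.7.61.111  path d0:-→d1:H0→d2:-→d3:-→d4:-→d5:-→d6:-→d7:-→d8:H5  best=H5
  - 95.0.0.0/8 clear@8
  ? 81.252.235.4  path d0:-→d1:H0→d2:-→d3:-→d4:-→d5:-→d6:-→d7:-→d8:-→d9:-→d10:-→d11:-→d12:-→d13:-→d14:-→d15:-→d16:-→d17:-→d18:-→d19:-→d20:-→d21:-→d22:-→d23:-→d24:-→d25:-→d26:-→d27:-→d28:-→d29:-→d30:-→d31:-→d32:H0  best=H0
  + 95.176.0.0/12 (H1) depth=12
  - 95.176.0.0/12 clear@12
  + 144.0.0.0/12 (H6) depth=12
  ? 138.216.214.4  path d0:-→d1:-→d2:-→d3:-  best=no-route
  + 95.184.0.0/15 (H5) depth=15
  ? 81.252.235.4  path d0:-→d1:H0→d2:-→d3:-→d4:-→d5:-→d6:-→d7:-→d8:-→d9:-→d10:-→d11:-→d12:-→d13:-→d14:-→d15:-→d16:-→d17:-→d18:-→d19:-→d20:-→d21:-→d22:-→d23:-→d24:-→d25:-→d26:-→d27:-→d28:-→d29:-→d30:-→d31:-→d32:H0  best=H0
  + 95.185.106.0/25 (H1) depth=25
  + 95.176.0.0/12 (H1) depth=12
  + 144.0.0.0/8 (H3) depth=8
  - 95.184.0.0/15 clear@15
  ? 95.181.249.89  path d0:-→d1:H0→d2:-→d3:-→d4:-→d5:-→d6:-→d7:-→d8:-→d9:-→d10:-→d11:-→d12:H1  best=H1

== LOOKUPS ==
["H0","H5","H0","H3","H5","H5","H0","no-route","H0","H1"]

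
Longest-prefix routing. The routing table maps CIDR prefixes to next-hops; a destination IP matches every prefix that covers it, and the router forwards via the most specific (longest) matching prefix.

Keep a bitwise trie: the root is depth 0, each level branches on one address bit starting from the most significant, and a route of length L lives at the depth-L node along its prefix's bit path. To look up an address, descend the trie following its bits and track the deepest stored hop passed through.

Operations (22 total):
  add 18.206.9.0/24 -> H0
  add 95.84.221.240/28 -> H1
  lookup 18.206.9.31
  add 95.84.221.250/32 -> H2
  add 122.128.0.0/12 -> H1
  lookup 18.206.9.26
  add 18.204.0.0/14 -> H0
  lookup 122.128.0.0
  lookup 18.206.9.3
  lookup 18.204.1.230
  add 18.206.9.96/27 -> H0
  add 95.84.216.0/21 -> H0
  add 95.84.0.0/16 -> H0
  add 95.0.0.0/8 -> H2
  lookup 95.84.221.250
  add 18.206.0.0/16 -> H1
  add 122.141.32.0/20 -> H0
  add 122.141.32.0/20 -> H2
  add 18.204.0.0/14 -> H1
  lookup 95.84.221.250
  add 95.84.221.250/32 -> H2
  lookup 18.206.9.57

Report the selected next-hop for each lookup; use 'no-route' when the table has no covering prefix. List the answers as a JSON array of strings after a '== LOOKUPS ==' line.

Apply in order:
  + 18.206.9.0/24 (H0) depth=24
  + 95.84.221.240/28 (H1) depth=28
  lookup 18.206.9.31: bits 000100101100111000001001 walk d0:-→d1:-→d2:-→d3:-→d4:-→d5:-→d6:-→d7:-→d8:-→d9:-→d10:-→d11:-→d12:-→d13:-→d14:-→d15:-→d16:-→d17:-→d18:-→d19:-→d20:-→d21:-→d22:-→d23:-→d24:H0 -> H0
  + 95.84.221.250/32 (H2) depth=32
  + 122.128.0.0/12 (H1) depth=12
  lookup 18.206.9.26: bits 000100101100111000001001 walk d0:-→d1:-→d2:-→d3:-→d4:-→d5:-→d6:-→d7:-→d8:-→d9:-→d10:-→d11:-→d12:-→d13:-→d14:-→d15:-→d16:-→d17:-→d18:-→d19:-→d20:-→d21:-→d22:-→d23:-→d24:H0 -> H0
  + 18.204.0.0/14 (H0) depth=14
  lookup 122.128.0.0: bits 011110101000 walk d0:-→d1:-→d2:-→d3:-→d4:-→d5:-→d6:-→d7:-→d8:-→d9:-→d10:-→d11:-→d12:H1 -> H1
  lookup 18.206.9.3: bits 000100101100111000001001 walk d0:-→d1:-→d2:-→d3:-→d4:-→d5:-→d6:-→d7:-→d8:-→d9:-→d10:-→d11:-→d12:-→d13:-→d14:H0→d15:-→d16:-→d17:-→d18:-→d19:-→d20:-→d21:-→d22:-→d23:-→d24:H0 -> H0
  lookup 18.204.1.230: bits 00010010110011 walk d0:-→d1:-→d2:-→d3:-→d4:-→d5:-→d6:-→d7:-→d8:-→d9:-→d10:-→d11:-→d12:-→d13:-→d14:H0 -> H0
  + 18.206.9.96/27 (H0) depth=27
  + 95.84.216.0/21 (H0) depth=21
  + 95.84.0.0/16 (H0) depth=16
  + 95.0.0.0/8 (H2) depth=8
  lookup 95.84.221.250: bits 01011111010101001101110111111010 walk d0:-→d1:-→d2:-→d3:-→d4:-→d5:-→d6:-→d7:-→d8:H2→d9:-→d10:-→d11:-→d12:-→d13:-→d14:-→d15:-→d16:H0→d17:-→d18:-→d19:-→d20:-→d21:H0→d22:-→d23:-→d24:-→d25:-→d26:-→d27:-→d28:H1→d29:-→d30:-→d31:-→d32:H2 -> H2
  + 18.206.0.0/16 (H1) depth=16
  + 122.141.32.0/20 (H0) depth=20
  + 122.141.32.0/20 (H2) depth=20
  + 18.204.0.0/14 (H1) depth=14
  lookup 95.84.221.250: bits 01011111010101001101110111111010 walk d0:-→d1:-→d2:-→d3:-→d4:-→d5:-→d6:-→d7:-→d8:H2→d9:-→d10:-→d11:-→d12:-→d13:-→d14:-→d15:-→d16:H0→d17:-→d18:-→d19:-→d20:-→d21:H0→d22:-→d23:-→d24:-→d25:-→d26:-→d27:-→d28:H1→d29:-→d30:-→d31:-→d32:H2 -> H2
  + 95.84.221.250/32 (H2) depth=32
  lookup 18.206.9.57: bits 0001001011001110000010010 walk d0:-→d1:-→d2:-→d3:-→d4:-→d5:-→d6:-→d7:-→d8:-→d9:-→d10:-→d11:-→d12:-→d13:-→d14:H1→d15:-→d16:H1→d17:-→d18:-→d19:-→d20:-→d21:-→d22:-→d23:-→d24:H0→d25:- -> H0

== LOOKUPS ==
["H0","H0","H1","H0","H0","H2","H2","H0"]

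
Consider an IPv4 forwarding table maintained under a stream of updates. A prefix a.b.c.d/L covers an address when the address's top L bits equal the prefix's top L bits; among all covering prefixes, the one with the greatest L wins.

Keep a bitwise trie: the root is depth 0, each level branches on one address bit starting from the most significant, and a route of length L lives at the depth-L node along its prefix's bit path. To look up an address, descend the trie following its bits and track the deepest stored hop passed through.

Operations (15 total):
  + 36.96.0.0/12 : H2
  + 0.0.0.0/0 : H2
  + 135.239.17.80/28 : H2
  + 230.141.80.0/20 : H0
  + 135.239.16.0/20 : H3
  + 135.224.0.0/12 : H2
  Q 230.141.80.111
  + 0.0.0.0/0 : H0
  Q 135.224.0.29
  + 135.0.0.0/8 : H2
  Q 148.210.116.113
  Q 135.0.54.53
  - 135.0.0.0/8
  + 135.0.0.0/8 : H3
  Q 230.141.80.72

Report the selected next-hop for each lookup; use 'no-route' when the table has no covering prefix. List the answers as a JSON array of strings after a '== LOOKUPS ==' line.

Process each operation:
  + 36.96.0.0/12 (H2) depth=12
  + 0.0.0.0/0 (H2) depth=0
  + 135.239.17.80/28 (H2) depth=28
  + 230.141.80.0/20 (H0) depth=20
  + 135.239.16.0/20 (H3) depth=20
  + 135.224.0.0/12 (H2) depth=12
  lookup 230.141.80.111: bits 11100110100011010101 walk d0:H2→d1:-→d2:-→d3:-→d4:-→d5:-→d6:-→d7:-→d8:-→d9:-→d10:-→d11:-→d12:-→d13:-→d14:-→d15:-→d16:-→d17:-→d18:-→d19:-→d20:H0 -> H0
  + 0.0.0.0/0 (H0) depth=0
  lookup 135.224.0.29: bits 100001111110 walk d0:H0→d1:-→d2:-→d3:-→d4:-→d5:-→d6:-→d7:-→d8:-→d9:-→d10:-→d11:-→d12:H2 -> H2
  + 135.0.0.0/8 (H2) depth=8
  lookup 148.210.116.113: bits 100 walk d0:H0→d1:-→d2:-→d3:- -> H0
  lookup 135.0.54.53: bits 10000111 walk d0:H0→d1:-→d2:-→d3:-→d4:-→d5:-→d6:-→d7:-→d8:H2 -> H2
  - 135.0.0.0/8 clear@8
  + 135.0.0.0/8 (H3) depth=8
  lookup 230.141.80.72: bits 11100110100011010101 walk d0:H0→d1:-→d2:-→d3:-→d4:-→d5:-→d6:-→d7:-→d8:-→d9:-→d10:-→d11:-→d12:-→d13:-→d14:-→d15:-→d16:-→d17:-→d18:-→d19:-→d20:H0 -> H0

== LOOKUPS ==
["H0","H2","H0","H2","H0"]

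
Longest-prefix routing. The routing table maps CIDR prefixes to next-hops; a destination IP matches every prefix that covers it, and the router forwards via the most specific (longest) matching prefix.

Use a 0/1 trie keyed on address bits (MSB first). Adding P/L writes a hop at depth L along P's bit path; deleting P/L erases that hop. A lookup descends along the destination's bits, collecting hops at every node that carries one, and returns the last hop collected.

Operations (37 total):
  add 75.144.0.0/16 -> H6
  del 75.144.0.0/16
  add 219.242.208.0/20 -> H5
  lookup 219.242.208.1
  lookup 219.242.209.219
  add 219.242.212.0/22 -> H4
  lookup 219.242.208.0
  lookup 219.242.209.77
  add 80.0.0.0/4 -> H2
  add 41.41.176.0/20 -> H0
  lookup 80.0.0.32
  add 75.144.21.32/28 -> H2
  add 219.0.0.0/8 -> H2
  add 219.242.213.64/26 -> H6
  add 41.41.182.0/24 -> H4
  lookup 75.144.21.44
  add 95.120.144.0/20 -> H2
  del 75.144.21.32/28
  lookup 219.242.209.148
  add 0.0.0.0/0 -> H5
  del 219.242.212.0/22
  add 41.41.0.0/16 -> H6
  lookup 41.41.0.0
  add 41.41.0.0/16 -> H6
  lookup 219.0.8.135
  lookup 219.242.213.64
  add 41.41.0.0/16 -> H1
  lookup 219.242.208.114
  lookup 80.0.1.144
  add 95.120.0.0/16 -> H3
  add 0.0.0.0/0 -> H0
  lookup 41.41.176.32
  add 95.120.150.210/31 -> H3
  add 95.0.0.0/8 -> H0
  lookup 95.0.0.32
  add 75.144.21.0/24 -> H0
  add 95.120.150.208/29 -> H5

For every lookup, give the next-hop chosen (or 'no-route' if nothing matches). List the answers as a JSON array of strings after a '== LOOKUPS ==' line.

Process each operation:
  add 75.144.0.0/16 -> H6 at depth 16
  del 75.144.0.0/16 (clear depth 16)
  add 219.242.208.0/20 -> H5 at depth 20
  ? 219.242.208.1  path d0:-→d1:-→d2:-→d3:-→d4:-→d5:-→d6:-→d7:-→d8:-→d9:-→d10:-→d11:-→d12:-→d13:-→d14:-→d15:-→d16:-→d17:-→d18:-→d19:-→d20:H5  best=H5
  ? 219.242.209.219  path d0:-→d1:-→d2:-→d3:-→d4:-→d5:-→d6:-→d7:-→d8:-→d9:-→d10:-→d11:-→d12:-→d13:-→d14:-→d15:-→d16:-→d17:-→d18:-→d19:-→d20:H5  best=H5
  add 219.242.212.0/22 -> H4 at depth 22
  ? 219.242.208.0  path d0:-→d1:-→d2:-→d3:-→d4:-→d5:-→d6:-→d7:-→d8:-→d9:-→d10:-→d11:-→d12:-→d13:-→d14:-→d15:-→d16:-→d17:-→d18:-→d19:-→d20:H5→d21:-  best=H5
  ? 219.242.209.77  path d0:-→d1:-→d2:-→d3:-→d4:-→d5:-→d6:-→d7:-→d8:-→d9:-→d10:-→d11:-→d12:-→d13:-→d14:-→d15:-→d16:-→d17:-→d18:-→d19:-→d20:H5→d21:-  best=H5
  add 80.0.0.0/4 -> H2 at depth 4
  add 41.41.176.0/20 -> H0 at depth 20
  ? 80.0.0.32  path d0:-→d1:-→d2:-→d3:-→d4:H2  best=H2
  add 75.144.21.32/28 -> H2 at depth 28
  add 219.0.0.0/8 -> H2 at depth 8
  add 219.242.213.64/26 -> H6 at depth 26
  add 41.41.182.0/24 -> H4 at depth 24
  ? 75.144.21.44  path d0:-→d1:-→d2:-→d3:-→d4:-→d5:-→d6:-→d7:-→d8:-→d9:-→d10:-→d11:-→d12:-→d13:-→d14:-→d15:-→d16:-→d17:-→d18:-→d19:-→d20:-→d21:-→d22:-→d23:-→d24:-→d25:-→d26:-→d27:-→d28:H2  best=H2
  add 95.120.144.0/20 -> H2 at depth 20
  del 75.144.21.32/28 (clear depth 28)
  ? 219.242.209.148  path d0:-→d1:-→d2:-→d3:-→d4:-→d5:-→d6:-→d7:-→d8:H2→d9:-→d10:-→d11:-→d12:-→d13:-→d14:-→d15:-→d16:-→d17:-→d18:-→d19:-→d20:H5→d21:-  best=H5
  add 0.0.0.0/0 -> H5 at depth 0
  del 219.242.212.0/22 (clear depth 22)
  add 41.41.0.0/16 -> H6 at depth 16
  ? 41.41.0.0  path d0:H5→d1:-→d2:-→d3:-→d4:-→d5:-→d6:-→d7:-→d8:-→d9:-→d10:-→d11:-→d12:-→d13:-→d14:-→d15:-→d16:H6  best=H6
  add 41.41.0.0/16 -> H6 at depth 16
  ? 219.0.8.135  path d0:H5→d1:-→d2:-→d3:-→d4:-→d5:-→d6:-→d7:-→d8:H2  best=H2
  ? 219.242.213.64  path d0:H5→d1:-→d2:-→d3:-→d4:-→d5:-→d6:-→d7:-→d8:H2→d9:-→d10:-→d11:-→d12:-→d13:-→d14:-→d15:-→d16:-→d17:-→d18:-→d19:-→d20:H5→d21:-→d22:-→d23:-→d24:-→d25:-→d26:H6  best=H6
  add 41.41.0.0/16 -> H1 at depth 16
  ? 219.242.208.114  path d0:H5→d1:-→d2:-→d3:-→d4:-→d5:-→d6:-→d7:-→d8:H2→d9:-→d10:-→d11:-→d12:-→d13:-→d14:-→d15:-→d16:-→d17:-→d18:-→d19:-→d20:H5→d21:-  best=H5
  ? 80.0.1.144  path d0:H5→d1:-→d2:-→d3:-→d4:H2  best=H2
  add 95.120.0.0/16 -> H3 at depth 16
  add 0.0.0.0/0 -> H0 at depth 0
  ? 41.41.176.32  path d0:H0→d1:-→d2:-→d3:-→d4:-→d5:-→d6:-→d7:-→d8:-→d9:-→d10:-→d11:-→d12:-→d13:-→d14:-→d15:-→d16:H1→d17:-→d18:-→d19:-→d20:H0→d21:-  best=H0
  add 95.120.150.210/31 -> H3 at depth 31
  add 95.0.0.0/8 -> H0 at depth 8
  ? 95.0.0.32  path d0:H0→d1:-→d2:-→d3:-→d4:H2→d5:-→d6:-→d7:-→d8:H0→d9:-  best=H0
  add 75.144.21.0/24 -> H0 at depth 24
  add 95.120.150.208/29 -> H5 at depth 29

== LOOKUPS ==
["H5","H5","H5","H5","H2","H2","H5","H6","H2","H6","H5","H2","H0","H0"]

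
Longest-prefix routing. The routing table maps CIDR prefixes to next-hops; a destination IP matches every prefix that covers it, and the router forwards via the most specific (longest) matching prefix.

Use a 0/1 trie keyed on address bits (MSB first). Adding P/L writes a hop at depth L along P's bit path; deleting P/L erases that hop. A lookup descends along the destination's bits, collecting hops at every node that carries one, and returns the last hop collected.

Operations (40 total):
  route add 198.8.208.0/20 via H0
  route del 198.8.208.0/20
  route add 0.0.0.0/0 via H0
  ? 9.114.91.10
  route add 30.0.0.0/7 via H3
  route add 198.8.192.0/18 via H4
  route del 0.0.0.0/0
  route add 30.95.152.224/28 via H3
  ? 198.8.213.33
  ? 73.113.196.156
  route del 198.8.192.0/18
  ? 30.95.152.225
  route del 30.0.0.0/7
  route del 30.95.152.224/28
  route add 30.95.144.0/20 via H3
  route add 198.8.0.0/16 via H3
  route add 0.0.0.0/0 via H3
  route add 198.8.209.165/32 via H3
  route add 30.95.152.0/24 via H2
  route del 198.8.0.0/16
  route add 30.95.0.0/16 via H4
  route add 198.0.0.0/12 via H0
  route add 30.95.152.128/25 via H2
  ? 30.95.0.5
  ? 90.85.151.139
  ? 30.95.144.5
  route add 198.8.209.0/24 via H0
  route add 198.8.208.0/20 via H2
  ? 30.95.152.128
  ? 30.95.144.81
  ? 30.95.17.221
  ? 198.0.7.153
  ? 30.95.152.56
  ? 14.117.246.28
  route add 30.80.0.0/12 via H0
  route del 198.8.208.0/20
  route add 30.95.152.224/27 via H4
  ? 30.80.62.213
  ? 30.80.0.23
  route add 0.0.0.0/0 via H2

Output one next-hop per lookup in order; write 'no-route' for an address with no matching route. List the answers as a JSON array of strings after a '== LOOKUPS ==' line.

Apply in order:
  + 198.8.208.0/20 (H0) depth=20
  del 198.8.208.0/20 (clear depth 20)
  + 0.0.0.0/0 (H0) depth=0
  ? 9.114.91.10  path d0:H0  best=H0
  + 30.0.0.0/7 (H3) depth=7
  + 198.8.192.0/18 (H4) depth=18
  del 0.0.0.0/0 (clear depth 0)
  + 30.95.152.224/28 (H3) depth=28
  ? 198.8.213.33  path d0:-→d1:-→d2:-→d3:-→d4:-→d5:-→d6:-→d7:-→d8:-→d9:-→d10:-→d11:-→d12:-→d13:-→d14:-→d15:-→d16:-→d17:-→d18:H4→d19:-→d20:-  best=H4
  ? 73.113.196.156  path d0:-→d1:-  best=no-route
  del 198.8.192.0/18 (clear depth 18)
  ? 30.95.152.225  path d0:-→d1:-→d2:-→d3:-→d4:-→d5:-→d6:-→d7:H3→d8:-→d9:-→d10:-→d11:-→d12:-→d13:-→d14:-→d15:-→d16:-→d17:-→d18:-→d19:-→d20:-→d21:-→d22:-→d23:-→d24:-→d25:-→d26:-→d27:-→d28:H3  best=H3
  del 30.0.0.0/7 (clear depth 7)
  del 30.95.152.224/28 (clear depth 28)
  + 30.95.144.0/20 (H3) depth=20
  + 198.8.0.0/16 (H3) depth=16
  + 0.0.0.0/0 (H3) depth=0
  + 198.8.209.165/32 (H3) depth=32
  + 30.95.152.0/24 (H2) depth=24
  del 198.8.0.0/16 (clear depth 16)
  + 30.95.0.0/16 (H4) depth=16
  + 198.0.0.0/12 (H0) depth=12
  + 30.95.152.128/25 (H2) depth=25
  ? 30.95.0.5  path d0:H3→d1:-→d2:-→d3:-→d4:-→d5:-→d6:-→d7:-→d8:-→d9:-→d10:-→d11:-→d12:-→d13:-→d14:-→d15:-→d16:H4  best=H4
  ? 90.85.151.139  path d0:H3→d1:-  best=H3
  ? 30.95.144.5  path d0:H3→d1:-→d2:-→d3:-→d4:-→d5:-→d6:-→d7:-→d8:-→d9:-→d10:-→d11:-→d12:-→d13:-→d14:-→d15:-→d16:H4→d17:-→d18:-→d19:-→d20:H3  best=H3
  + 198.8.209.0/24 (H0) depth=24
  + 198.8.208.0/20 (H2) depth=20
  ? 30.95.152.128  path d0:H3→d1:-→d2:-→d3:-→d4:-→d5:-→d6:-→d7:-→d8:-→d9:-→d10:-→d11:-→d12:-→d13:-→d14:-→d15:-→d16:H4→d17:-→d18:-→d19:-→d20:H3→d21:-→d22:-→d23:-→d24:H2→d25:H2  best=H2
  ? 30.95.144.81  path d0:H3→d1:-→d2:-→d3:-→d4:-→d5:-→d6:-→d7:-→d8:-→d9:-→d10:-→d11:-→d12:-→d13:-→d14:-→d15:-→d16:H4→d17:-→d18:-→d19:-→d20:H3  best=H3
  ? 30.95.17.221  path d0:H3→d1:-→d2:-→d3:-→d4:-→d5:-→d6:-→d7:-→d8:-→d9:-→d10:-→d11:-→d12:-→d13:-→d14:-→d15:-→d16:H4  best=H4
  ? 198.0.7.153  path d0:H3→d1:-→d2:-→d3:-→d4:-→d5:-→d6:-→d7:-→d8:-→d9:-→d10:-→d11:-→d12:H0  best=H0
  ? 30.95.152.56  path d0:H3→d1:-→d2:-→d3:-→d4:-→d5:-→d6:-→d7:-→d8:-→d9:-→d10:-→d11:-→d12:-→d13:-→d14:-→d15:-→d16:H4→d17:-→d18:-→d19:-→d20:H3→d21:-→d22:-→d23:-→d24:H2  best=H2
  ? 14.117.246.28  path d0:H3→d1:-→d2:-→d3:-  best=H3
  + 30.80.0.0/12 (H0) depth=12
  del 198.8.208.0/20 (clear depth 20)
  + 30.95.152.224/27 (H4) depth=27
  ? 30.80.62.213  path d0:H3→d1:-→d2:-→d3:-→d4:-→d5:-→d6:-→d7:-→d8:-→d9:-→d10:-→d11:-→d12:H0  best=H0
  ? 30.80.0.23  path d0:H3→d1:-→d2:-→d3:-→d4:-→d5:-→d6:-→d7:-→d8:-→d9:-→d10:-→d11:-→d12:H0  best=H0
  + 0.0.0.0/0 (H2) depth=0

== LOOKUPS ==
["H0","H4","no-route","H3","H4","H3","H3","H2","H3","H4","H0","H2","H3","H0","H0"]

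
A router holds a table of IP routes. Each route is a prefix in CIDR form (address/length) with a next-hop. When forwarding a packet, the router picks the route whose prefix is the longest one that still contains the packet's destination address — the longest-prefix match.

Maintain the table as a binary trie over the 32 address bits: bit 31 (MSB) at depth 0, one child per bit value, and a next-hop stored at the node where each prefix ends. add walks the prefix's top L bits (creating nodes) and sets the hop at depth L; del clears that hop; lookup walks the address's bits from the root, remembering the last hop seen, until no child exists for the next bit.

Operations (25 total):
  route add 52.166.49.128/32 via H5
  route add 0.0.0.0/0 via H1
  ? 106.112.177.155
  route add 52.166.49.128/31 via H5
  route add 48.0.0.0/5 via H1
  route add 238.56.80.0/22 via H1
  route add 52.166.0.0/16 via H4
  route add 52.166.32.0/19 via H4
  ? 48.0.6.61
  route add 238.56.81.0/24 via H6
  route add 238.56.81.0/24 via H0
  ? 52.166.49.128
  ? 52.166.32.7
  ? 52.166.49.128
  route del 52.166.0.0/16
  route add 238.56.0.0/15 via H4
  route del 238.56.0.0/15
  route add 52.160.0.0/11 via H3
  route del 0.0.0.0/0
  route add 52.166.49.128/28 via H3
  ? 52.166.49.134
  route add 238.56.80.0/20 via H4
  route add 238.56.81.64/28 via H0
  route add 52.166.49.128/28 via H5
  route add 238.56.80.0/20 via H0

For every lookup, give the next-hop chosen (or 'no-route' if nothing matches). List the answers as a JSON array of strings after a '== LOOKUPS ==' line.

Apply in order:
  + 52.166.49.128/32 (H5) depth=32
  + 0.0.0.0/0 (H1) depth=0
  lookup 106.112.177.155: bits 0 walk d0:H1→d1:- -> H1
  + 52.166.49.128/31 (H5) depth=31
  + 48.0.0.0/5 (H1) depth=5
  + 238.56.80.0/22 (H1) depth=22
  + 52.166.0.0/16 (H4) depth=16
  + 52.166.32.0/19 (H4) depth=19
  lookup 48.0.6.61: bits 00110 walk d0:H1→d1:-→d2:-→d3:-→d4:-→d5:H1 -> H1
  + 238.56.81.0/24 (H6) depth=24
  + 238.56.81.0/24 (H0) depth=24
  lookup 52.166.49.128: bits 00110100101001100011000110000000 walk d0:H1→d1:-→d2:-→d3:-→d4:-→d5:H1→d6:-→d7:-→d8:-→d9:-→d10:-→d11:-→d12:-→d13:-→d14:-→d15:-→d16:H4→d17:-→d18:-→d19:H4→d20:-→d21:-→d22:-→d23:-→d24:-→d25:-→d26:-→d27:-→d28:-→d29:-→d30:-→d31:H5→d32:H5 -> H5
  lookup 52.166.32.7: bits 0011010010100110001 walk d0:H1→d1:-→d2:-→d3:-→d4:-→d5:H1→d6:-→d7:-→d8:-→d9:-→d10:-→d11:-→d12:-→d13:-→d14:-→d15:-→d16:H4→d17:-→d18:-→d19:H4 -> H4
  lookup 52.166.49.128: bits 00110100101001100011000110000000 walk d0:H1→d1:-→d2:-→d3:-→d4:-→d5:H1→d6:-→d7:-→d8:-→d9:-→d10:-→d11:-→d12:-→d13:-→d14:-→d15:-→d16:H4→d17:-→d18:-→d19:H4→d20:-→d21:-→d22:-→d23:-→d24:-→d25:-→d26:-→d27:-→d28:-→d29:-→d30:-→d31:H5→d32:H5 -> H5
  - 52.166.0.0/16 clear@16
  + 238.56.0.0/15 (H4) depth=15
  - 238.56.0.0/15 clear@15
  + 52.160.0.0/11 (H3) depth=11
  - 0.0.0.0/0 clear@0
  + 52.166.49.128/28 (H3) depth=28
  lookup 52.166.49.134: bits 00110100101001100011000110000 walk d0:-→d1:-→d2:-→d3:-→d4:-→d5:H1→d6:-→d7:-→d8:-→d9:-→d10:-→d11:H3→d12:-→d13:-→d14:-→d15:-→d16:-→d17:-→d18:-→d19:H4→d20:-→d21:-→d22:-→d23:-→d24:-→d25:-→d26:-→d27:-→d28:H3→d29:- -> H3
  + 238.56.80.0/20 (H4) depth=20
  + 238.56.81.64/28 (H0) depth=28
  + 52.166.49.128/28 (H5) depth=28
  + 238.56.80.0/20 (H0) depth=20

== LOOKUPS ==
["H1","H1","H5","H4","H5","H3"]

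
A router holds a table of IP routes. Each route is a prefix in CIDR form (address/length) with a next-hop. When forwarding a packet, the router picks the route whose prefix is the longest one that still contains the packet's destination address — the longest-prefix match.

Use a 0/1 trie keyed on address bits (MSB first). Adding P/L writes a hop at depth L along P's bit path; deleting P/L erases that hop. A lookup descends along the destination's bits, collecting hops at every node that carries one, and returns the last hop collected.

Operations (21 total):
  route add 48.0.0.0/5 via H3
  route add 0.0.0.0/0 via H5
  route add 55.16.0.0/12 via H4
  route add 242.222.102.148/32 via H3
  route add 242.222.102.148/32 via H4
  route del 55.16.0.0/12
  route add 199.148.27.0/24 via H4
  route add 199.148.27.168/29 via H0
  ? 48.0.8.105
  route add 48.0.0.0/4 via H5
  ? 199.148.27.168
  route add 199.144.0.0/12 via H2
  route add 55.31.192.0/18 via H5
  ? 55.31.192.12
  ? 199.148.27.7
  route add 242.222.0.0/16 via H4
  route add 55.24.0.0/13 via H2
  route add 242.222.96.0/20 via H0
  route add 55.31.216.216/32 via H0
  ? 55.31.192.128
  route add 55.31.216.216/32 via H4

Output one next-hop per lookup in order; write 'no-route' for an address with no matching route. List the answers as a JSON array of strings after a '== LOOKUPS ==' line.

Apply in order:
  + 48.0.0.0/5 (H3) depth=5
  + 0.0.0.0/0 (H5) depth=0
  + 55.16.0.0/12 (H4) depth=12
  + 242.222.102.148/32 (H3) depth=32
  + 242.222.102.148/32 (H4) depth=32
  del 55.16.0.0/12 (clear depth 12)
  + 199.148.27.0/24 (H4) depth=24
  + 199.148.27.168/29 (H0) depth=29
  ? 48.0.8.105  path d0:H5→d1:-→d2:-→d3:-→d4:-→d5:H3  best=H3
  + 48.0.0.0/4 (H5) depth=4
  ? 199.148.27.168  path d0:H5→d1:-→d2:-→d3:-→d4:-→d5:-→d6:-→d7:-→d8:-→d9:-→d10:-→d11:-→d12:-→d13:-→d14:-→d15:-→d16:-→d17:-→d18:-→d19:-→d20:-→d21:-→d22:-→d23:-→d24:H4→d25:-→d26:-→d27:-→d28:-→d29:H0  best=H0
  + 199.144.0.0/12 (H2) depth=12
  + 55.31.192.0/18 (H5) depth=18
  ? 55.31.192.12  path d0:H5→d1:-→d2:-→d3:-→d4:H5→d5:H3→d6:-→d7:-→d8:-→d9:-→d10:-→d11:-→d12:-→d13:-→d14:-→d15:-→d16:-→d17:-→d18:H5  best=H5
  ? 199.148.27.7  path d0:H5→d1:-→d2:-→d3:-→d4:-→d5:-→d6:-→d7:-→d8:-→d9:-→d10:-→d11:-→d12:H2→d13:-→d14:-→d15:-→d16:-→d17:-→d18:-→d19:-→d20:-→d21:-→d22:-→d23:-→d24:H4  best=H4
  + 242.222.0.0/16 (H4) depth=16
  + 55.24.0.0/13 (H2) depth=13
  + 242.222.96.0/20 (H0) depth=20
  + 55.31.216.216/32 (H0) depth=32
  ? 55.31.192.128  path d0:H5→d1:-→d2:-→d3:-→d4:H5→d5:H3→d6:-→d7:-→d8:-→d9:-→d10:-→d11:-→d12:-→d13:H2→d14:-→d15:-→d16:-→d17:-→d18:H5→d19:-  best=H5
  + 55.31.216.216/32 (H4) depth=32

== LOOKUPS ==
["H3","H0","H5","H4","H5"]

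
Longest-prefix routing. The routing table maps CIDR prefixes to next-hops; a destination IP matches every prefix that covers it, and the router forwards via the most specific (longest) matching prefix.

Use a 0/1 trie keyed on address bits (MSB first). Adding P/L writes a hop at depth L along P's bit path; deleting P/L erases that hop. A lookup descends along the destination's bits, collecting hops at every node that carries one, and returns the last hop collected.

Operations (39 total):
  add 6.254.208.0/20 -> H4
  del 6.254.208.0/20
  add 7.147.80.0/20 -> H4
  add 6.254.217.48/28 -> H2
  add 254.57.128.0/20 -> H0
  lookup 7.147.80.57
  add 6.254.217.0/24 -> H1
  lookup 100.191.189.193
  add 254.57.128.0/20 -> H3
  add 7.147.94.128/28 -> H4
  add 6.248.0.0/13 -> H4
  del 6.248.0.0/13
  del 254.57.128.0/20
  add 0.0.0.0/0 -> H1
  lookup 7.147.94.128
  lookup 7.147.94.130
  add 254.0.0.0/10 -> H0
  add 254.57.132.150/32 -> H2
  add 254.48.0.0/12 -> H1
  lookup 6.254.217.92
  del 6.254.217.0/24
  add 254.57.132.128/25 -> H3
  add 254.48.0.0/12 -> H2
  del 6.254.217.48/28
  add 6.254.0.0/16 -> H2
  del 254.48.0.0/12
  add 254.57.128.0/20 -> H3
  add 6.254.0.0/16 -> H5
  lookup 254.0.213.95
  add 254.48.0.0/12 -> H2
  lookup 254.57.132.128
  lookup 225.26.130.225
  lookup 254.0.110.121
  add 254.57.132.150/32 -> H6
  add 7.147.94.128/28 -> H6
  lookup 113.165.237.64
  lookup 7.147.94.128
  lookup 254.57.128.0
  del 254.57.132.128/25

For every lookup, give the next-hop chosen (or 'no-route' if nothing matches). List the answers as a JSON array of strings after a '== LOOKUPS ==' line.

Process each operation:
  + 6.254.208.0/20 (H4) depth=20
  del 6.254.208.0/20 (clear depth 20)
  + 7.147.80.0/20 (H4) depth=20
  + 6.254.217.48/28 (H2) depth=28
  + 254.57.128.0/20 (H0) depth=20
  ? 7.147.80.57  path d0:-→d1:-→d2:-→d3:-→d4:-→d5:-→d6:-→d7:-→d8:-→d9:-→d10:-→d11:-→d12:-→d13:-→d14:-→d15:-→d16:-→d17:-→d18:-→d19:-→d20:H4  best=H4
  + 6.254.217.0/24 (H1) depth=24
  ? 100.191.189.193  path d0:-→d1:-  best=no-route
  + 254.57.128.0/20 (H3) depth=20
  + 7.147.94.128/28 (H4) depth=28
  + 6.248.0.0/13 (H4) depth=13
  del 6.248.0.0/13 (clear depth 13)
  del 254.57.128.0/20 (clear depth 20)
  + 0.0.0.0/0 (H1) depth=0
  ? 7.147.94.128  path d0:H1→d1:-→d2:-→d3:-→d4:-→d5:-→d6:-→d7:-→d8:-→d9:-→d10:-→d11:-→d12:-→d13:-→d14:-→d15:-→d16:-→d17:-→d18:-→d19:-→d20:H4→d21:-→d22:-→d23:-→d24:-→d25:-→d26:-→d27:-→d28:H4  best=H4
  ? 7.147.94.130  path d0:H1→d1:-→d2:-→d3:-→d4:-→d5:-→d6:-→d7:-→d8:-→d9:-→d10:-→d11:-→d12:-→d13:-→d14:-→d15:-→d16:-→d17:-→d18:-→d19:-→d20:H4→d21:-→d22:-→d23:-→d24:-→d25:-→d26:-→d27:-→d28:H4  best=H4
  + 254.0.0.0/10 (H0) depth=10
  + 254.57.132.150/32 (H2) depth=32
  + 254.48.0.0/12 (H1) depth=12
  ? 6.254.217.92  path d0:H1→d1:-→d2:-→d3:-→d4:-→d5:-→d6:-→d7:-→d8:-→d9:-→d10:-→d11:-→d12:-→d13:-→d14:-→d15:-→d16:-→d17:-→d18:-→d19:-→d20:-→d21:-→d22:-→d23:-→d24:H1→d25:-  best=H1
  del 6.254.217.0/24 (clear depth 24)
  + 254.57.132.128/25 (H3) depth=25
  + 254.48.0.0/12 (H2) depth=12
  del 6.254.217.48/28 (clear depth 28)
  + 6.254.0.0/16 (H2) depth=16
  del 254.48.0.0/12 (clear depth 12)
  + 254.57.128.0/20 (H3) depth=20
  + 6.254.0.0/16 (H5) depth=16
  ? 254.0.213.95  path d0:H1→d1:-→d2:-→d3:-→d4:-→d5:-→d6:-→d7:-→d8:-→d9:-→d10:H0  best=H0
  + 254.48.0.0/12 (H2) depth=12
  ? 254.57.132.128  path d0:H1→d1:-→d2:-→d3:-→d4:-→d5:-→d6:-→d7:-→d8:-→d9:-→d10:H0→d11:-→d12:H2→d13:-→d14:-→d15:-→d16:-→d17:-→d18:-→d19:-→d20:H3→d21:-→d22:-→d23:-→d24:-→d25:H3→d26:-→d27:-  best=H3
  ? 225.26.130.225  path d0:H1→d1:-→d2:-→d3:-  best=H1
  ? 254.0.110.121  path d0:H1→d1:-→d2:-→d3:-→d4:-→d5:-→d6:-→d7:-→d8:-→d9:-→d10:H0  best=H0
  + 254.57.132.150/32 (H6) depth=32
  + 7.147.94.128/28 (H6) depth=28
  ? 113.165.237.64  path d0:H1→d1:-  best=H1
  ? 7.147.94.128  path d0:H1→d1:-→d2:-→d3:-→d4:-→d5:-→d6:-→d7:-→d8:-→d9:-→d10:-→d11:-→d12:-→d13:-→d14:-→d15:-→d16:-→d17:-→d18:-→d19:-→d20:H4→d21:-→d22:-→d23:-→d24:-→d25:-→d26:-→d27:-→d28:H6  best=H6
  ? 254.57.128.0  path d0:H1→d1:-→d2:-→d3:-→d4:-→d5:-→d6:-→d7:-→d8:-→d9:-→d10:H0→d11:-→d12:H2→d13:-→d14:-→d15:-→d16:-→d17:-→d18:-→d19:-→d20:H3→d21:-  best=H3
  del 254.57.132.128/25 (clear depth 25)

== LOOKUPS ==
["H4","no-route","H4","H4","H1","H0","H3","H1","H0","H1","H6","H3"]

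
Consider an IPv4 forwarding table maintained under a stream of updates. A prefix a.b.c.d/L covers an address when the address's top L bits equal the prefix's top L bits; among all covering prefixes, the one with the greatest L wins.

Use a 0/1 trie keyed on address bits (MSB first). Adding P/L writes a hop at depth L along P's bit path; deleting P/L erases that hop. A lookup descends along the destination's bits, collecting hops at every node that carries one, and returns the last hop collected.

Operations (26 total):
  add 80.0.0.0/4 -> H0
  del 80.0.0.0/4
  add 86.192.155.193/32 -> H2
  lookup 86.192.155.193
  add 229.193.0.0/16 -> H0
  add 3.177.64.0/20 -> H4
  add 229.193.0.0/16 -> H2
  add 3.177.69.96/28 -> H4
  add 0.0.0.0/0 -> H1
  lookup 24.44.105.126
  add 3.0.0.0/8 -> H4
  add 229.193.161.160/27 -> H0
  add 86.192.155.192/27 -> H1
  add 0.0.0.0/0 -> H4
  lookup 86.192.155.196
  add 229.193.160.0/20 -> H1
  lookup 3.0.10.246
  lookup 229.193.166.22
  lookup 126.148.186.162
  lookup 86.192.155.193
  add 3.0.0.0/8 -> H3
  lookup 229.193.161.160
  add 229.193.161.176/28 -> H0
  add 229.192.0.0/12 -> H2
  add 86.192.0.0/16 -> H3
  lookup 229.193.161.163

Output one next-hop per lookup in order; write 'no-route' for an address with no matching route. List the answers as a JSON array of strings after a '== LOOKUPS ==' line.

Apply in order:
  + 80.0.0.0/4 (H0) depth=4
  - 80.0.0.0/4 clear@4
  + 86.192.155.193/32 (H2) depth=32
  Q 86.192.155.193: descend 01010110110000001001101111000001 ; hops seen [H2] ; pick H2
  + 229.193.0.0/16 (H0) depth=16
  + 3.177.64.0/20 (H4) depth=20
  + 229.193.0.0/16 (H2) depth=16
  + 3.177.69.96/28 (H4) depth=28
  + 0.0.0.0/0 (H1) depth=0
  Q 24.44.105.126: descend 000 ; hops seen [H1] ; pick H1
  + 3.0.0.0/8 (H4) depth=8
  + 229.193.161.160/27 (H0) depth=27
  + 86.192.155.192/27 (H1) depth=27
  + 0.0.0.0/0 (H4) depth=0
  Q 86.192.155.196: descend 01010110110000001001101111000 ; hops seen [H4,H1] ; pick H1
  + 229.193.160.0/20 (H1) depth=20
  Q 3.0.10.246: descend 00000011 ; hops seen [H4,H4] ; pick H4
  Q 229.193.166.22: descend 111001011100000110100 ; hops seen [H4,H2,H1] ; pick H1
  Q 126.148.186.162: descend 01 ; hops seen [H4] ; pick H4
  Q 86.192.155.193: descend 01010110110000001001101111000001 ; hops seen [H4,H1,H2] ; pick H2
  + 3.0.0.0/8 (H3) depth=8
  Q 229.193.161.160: descend 111001011100000110100001101 ; hops seen [H4,H2,H1,H0] ; pick H0
  + 229.193.161.176/28 (H0) depth=28
  + 229.192.0.0/12 (H2) depth=12
  + 86.192.0.0/16 (H3) depth=16
  Q 229.193.161.163: descend 111001011100000110100001101 ; hops seen [H4,H2,H2,H1,H0] ; pick H0

== LOOKUPS ==
["H2","H1","H1","H4","H1","H4","H2","H0","H0"]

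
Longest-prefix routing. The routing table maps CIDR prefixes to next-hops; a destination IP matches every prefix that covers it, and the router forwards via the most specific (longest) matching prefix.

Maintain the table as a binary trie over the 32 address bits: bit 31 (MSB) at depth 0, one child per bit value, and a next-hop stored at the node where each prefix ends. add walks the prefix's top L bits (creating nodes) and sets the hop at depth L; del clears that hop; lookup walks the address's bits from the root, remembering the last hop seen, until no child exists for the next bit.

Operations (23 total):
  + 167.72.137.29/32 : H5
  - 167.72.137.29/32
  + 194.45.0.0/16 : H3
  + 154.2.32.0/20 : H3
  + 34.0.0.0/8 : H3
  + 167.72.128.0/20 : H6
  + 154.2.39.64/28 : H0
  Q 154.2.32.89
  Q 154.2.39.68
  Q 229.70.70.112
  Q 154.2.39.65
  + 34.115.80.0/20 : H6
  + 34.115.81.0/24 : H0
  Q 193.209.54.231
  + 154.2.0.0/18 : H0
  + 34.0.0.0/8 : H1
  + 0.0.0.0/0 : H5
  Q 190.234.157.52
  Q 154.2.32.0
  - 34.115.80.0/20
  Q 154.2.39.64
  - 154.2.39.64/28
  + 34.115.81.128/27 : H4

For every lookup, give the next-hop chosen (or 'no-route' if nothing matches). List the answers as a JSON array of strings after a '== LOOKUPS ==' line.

Trace:
  add 167.72.137.29/32 -> H5 at depth 32
  - 167.72.137.29/32 clear@32
  add 194.45.0.0/16 -> H3 at depth 16
  add 154.2.32.0/20 -> H3 at depth 20
  add 34.0.0.0/8 -> H3 at depth 8
  add 167.72.128.0/20 -> H6 at depth 20
  add 154.2.39.64/28 -> H0 at depth 28
  ? 154.2.32.89  path d0:-→d1:-→d2:-→d3:-→d4:-→d5:-→d6:-→d7:-→d8:-→d9:-→d10:-→d11:-→d12:-→d13:-→d14:-→d15:-→d16:-→d17:-→d18:-→d19:-→d20:H3→d21:-  best=H3
  ? 154.2.39.68  path d0:-→d1:-→d2:-→d3:-→d4:-→d5:-→d6:-→d7:-→d8:-→d9:-→d10:-→d11:-→d12:-→d13:-→d14:-→d15:-→d16:-→d17:-→d18:-→d19:-→d20:H3→d21:-→d22:-→d23:-→d24:-→d25:-→d26:-→d27:-→d28:H0  best=H0
  ? 229.70.70.112  path d0:-→d1:-→d2:-  best=no-route
  ? 154.2.39.65  path d0:-→d1:-→d2:-→d3:-→d4:-→d5:-→d6:-→d7:-→d8:-→d9:-→d10:-→d11:-→d12:-→d13:-→d14:-→d15:-→d16:-→d17:-→d18:-→d19:-→d20:H3→d21:-→d22:-→d23:-→d24:-→d25:-→d26:-→d27:-→d28:H0  best=H0
  add 34.115.80.0/20 -> H6 at depth 20
  add 34.115.81.0/24 -> H0 at depth 24
  ? 193.209.54.231  path d0:-→d1:-→d2:-→d3:-→d4:-→d5:-→d6:-  best=no-route
  add 154.2.0.0/18 -> H0 at depth 18
  add 34.0.0.0/8 -> H1 at depth 8
  add 0.0.0.0/0 -> H5 at depth 0
  ? 190.234.157.52  path d0:H5→d1:-→d2:-→d3:-  best=H5
  ? 154.2.32.0  path d0:H5→d1:-→d2:-→d3:-→d4:-→d5:-→d6:-→d7:-→d8:-→d9:-→d10:-→d11:-→d12:-→d13:-→d14:-→d15:-→d16:-→d17:-→d18:H0→d19:-→d20:H3→d21:-  best=H3
  - 34.115.80.0/20 clear@20
  ? 154.2.39.64  path d0:H5→d1:-→d2:-→d3:-→d4:-→d5:-→d6:-→d7:-→d8:-→d9:-→d10:-→d11:-→d12:-→d13:-→d14:-→d15:-→d16:-→d17:-→d18:H0→d19:-→d20:H3→d21:-→d22:-→d23:-→d24:-→d25:-→d26:-→d27:-→d28:H0  best=H0
  - 154.2.39.64/28 clear@28
  add 34.115.81.128/27 -> H4 at depth 27

== LOOKUPS ==
["H3","H0","no-route","H0","no-route","H5","H3","H0"]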